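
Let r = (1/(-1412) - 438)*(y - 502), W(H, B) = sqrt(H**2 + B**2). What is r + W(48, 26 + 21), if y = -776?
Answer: 395194023/706 + sqrt(4513) ≈ 5.5983e+5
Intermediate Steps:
W(H, B) = sqrt(B**2 + H**2)
r = 395194023/706 (r = (1/(-1412) - 438)*(-776 - 502) = (-1/1412 - 438)*(-1278) = -618457/1412*(-1278) = 395194023/706 ≈ 5.5977e+5)
r + W(48, 26 + 21) = 395194023/706 + sqrt((26 + 21)**2 + 48**2) = 395194023/706 + sqrt(47**2 + 2304) = 395194023/706 + sqrt(2209 + 2304) = 395194023/706 + sqrt(4513)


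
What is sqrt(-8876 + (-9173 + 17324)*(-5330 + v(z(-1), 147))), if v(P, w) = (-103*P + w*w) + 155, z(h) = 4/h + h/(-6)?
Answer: sqrt(548651778)/2 ≈ 11712.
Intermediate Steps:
z(h) = 4/h - h/6 (z(h) = 4/h + h*(-1/6) = 4/h - h/6)
v(P, w) = 155 + w**2 - 103*P (v(P, w) = (-103*P + w**2) + 155 = (w**2 - 103*P) + 155 = 155 + w**2 - 103*P)
sqrt(-8876 + (-9173 + 17324)*(-5330 + v(z(-1), 147))) = sqrt(-8876 + (-9173 + 17324)*(-5330 + (155 + 147**2 - 103*(4/(-1) - 1/6*(-1))))) = sqrt(-8876 + 8151*(-5330 + (155 + 21609 - 103*(4*(-1) + 1/6)))) = sqrt(-8876 + 8151*(-5330 + (155 + 21609 - 103*(-4 + 1/6)))) = sqrt(-8876 + 8151*(-5330 + (155 + 21609 - 103*(-23/6)))) = sqrt(-8876 + 8151*(-5330 + (155 + 21609 + 2369/6))) = sqrt(-8876 + 8151*(-5330 + 132953/6)) = sqrt(-8876 + 8151*(100973/6)) = sqrt(-8876 + 274343641/2) = sqrt(274325889/2) = sqrt(548651778)/2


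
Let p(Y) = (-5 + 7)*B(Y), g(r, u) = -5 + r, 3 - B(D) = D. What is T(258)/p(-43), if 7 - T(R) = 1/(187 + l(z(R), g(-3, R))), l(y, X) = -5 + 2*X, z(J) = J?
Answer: 1161/15272 ≈ 0.076021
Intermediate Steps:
B(D) = 3 - D
p(Y) = 6 - 2*Y (p(Y) = (-5 + 7)*(3 - Y) = 2*(3 - Y) = 6 - 2*Y)
T(R) = 1161/166 (T(R) = 7 - 1/(187 + (-5 + 2*(-5 - 3))) = 7 - 1/(187 + (-5 + 2*(-8))) = 7 - 1/(187 + (-5 - 16)) = 7 - 1/(187 - 21) = 7 - 1/166 = 1161/166)
T(258)/p(-43) = 1161/(166*(6 - 2*(-43))) = 1161/(166*(6 + 86)) = (1161/166)/92 = (1161/166)*(1/92) = 1161/15272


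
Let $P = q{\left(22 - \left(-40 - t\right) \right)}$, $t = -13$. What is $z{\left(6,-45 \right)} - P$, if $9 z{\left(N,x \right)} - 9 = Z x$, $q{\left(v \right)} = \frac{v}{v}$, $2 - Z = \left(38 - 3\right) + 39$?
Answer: $360$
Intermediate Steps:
$Z = -72$ ($Z = 2 - \left(\left(38 - 3\right) + 39\right) = 2 - \left(35 + 39\right) = 2 - 74 = -72$)
$q{\left(v \right)} = 1$
$P = 1$
$z{\left(N,x \right)} = 1 - 8 x$ ($z{\left(N,x \right)} = 1 + \frac{\left(-72\right) x}{9} = 1 - 8 x$)
$z{\left(6,-45 \right)} - P = \left(1 - -360\right) - 1 = \left(1 + 360\right) - 1 = 361 - 1 = 360$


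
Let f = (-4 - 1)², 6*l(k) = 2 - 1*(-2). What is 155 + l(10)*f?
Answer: 515/3 ≈ 171.67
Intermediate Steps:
l(k) = ⅔ (l(k) = (2 - 1*(-2))/6 = (2 + 2)/6 = (⅙)*4 = ⅔)
f = 25 (f = (-5)² = 25)
155 + l(10)*f = 155 + (⅔)*25 = 155 + 50/3 = 515/3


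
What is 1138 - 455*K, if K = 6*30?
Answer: -80762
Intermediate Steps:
K = 180
1138 - 455*K = 1138 - 455*180 = 1138 - 81900 = -80762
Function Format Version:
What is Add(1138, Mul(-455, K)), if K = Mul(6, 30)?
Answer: -80762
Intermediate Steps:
K = 180
Add(1138, Mul(-455, K)) = Add(1138, Mul(-455, 180)) = Add(1138, -81900) = -80762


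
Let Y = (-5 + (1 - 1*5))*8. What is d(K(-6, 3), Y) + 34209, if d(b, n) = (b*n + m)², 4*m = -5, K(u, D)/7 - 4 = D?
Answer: 199837033/16 ≈ 1.2490e+7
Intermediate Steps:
K(u, D) = 28 + 7*D
m = -5/4 (m = (¼)*(-5) = -5/4 ≈ -1.2500)
Y = -72 (Y = (-5 + (1 - 5))*8 = (-5 - 4)*8 = -9*8 = -72)
d(b, n) = (-5/4 + b*n)² (d(b, n) = (b*n - 5/4)² = (-5/4 + b*n)²)
d(K(-6, 3), Y) + 34209 = (-5 + 4*(28 + 7*3)*(-72))²/16 + 34209 = (-5 + 4*(28 + 21)*(-72))²/16 + 34209 = (-5 + 4*49*(-72))²/16 + 34209 = (-5 - 14112)²/16 + 34209 = (1/16)*(-14117)² + 34209 = (1/16)*199289689 + 34209 = 199289689/16 + 34209 = 199837033/16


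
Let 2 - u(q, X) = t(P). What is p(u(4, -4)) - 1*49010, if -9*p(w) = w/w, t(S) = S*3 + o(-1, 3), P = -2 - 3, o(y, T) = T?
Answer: -441091/9 ≈ -49010.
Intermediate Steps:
P = -5
t(S) = 3 + 3*S (t(S) = S*3 + 3 = 3*S + 3 = 3 + 3*S)
u(q, X) = 14 (u(q, X) = 2 - (3 + 3*(-5)) = 2 - (3 - 15) = 2 - 1*(-12) = 2 + 12 = 14)
p(w) = -1/9 (p(w) = -w/(9*w) = -1/9*1 = -1/9)
p(u(4, -4)) - 1*49010 = -1/9 - 1*49010 = -1/9 - 49010 = -441091/9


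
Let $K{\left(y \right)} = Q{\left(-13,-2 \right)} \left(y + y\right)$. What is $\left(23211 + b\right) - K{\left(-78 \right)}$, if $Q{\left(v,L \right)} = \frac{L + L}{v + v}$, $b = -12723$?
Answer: $10512$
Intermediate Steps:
$Q{\left(v,L \right)} = \frac{L}{v}$ ($Q{\left(v,L \right)} = \frac{2 L}{2 v} = 2 L \frac{1}{2 v} = \frac{L}{v}$)
$K{\left(y \right)} = \frac{4 y}{13}$ ($K{\left(y \right)} = - \frac{2}{-13} \left(y + y\right) = \left(-2\right) \left(- \frac{1}{13}\right) 2 y = \frac{2 \cdot 2 y}{13} = \frac{4 y}{13}$)
$\left(23211 + b\right) - K{\left(-78 \right)} = \left(23211 - 12723\right) - \frac{4}{13} \left(-78\right) = 10488 - -24 = 10488 + 24 = 10512$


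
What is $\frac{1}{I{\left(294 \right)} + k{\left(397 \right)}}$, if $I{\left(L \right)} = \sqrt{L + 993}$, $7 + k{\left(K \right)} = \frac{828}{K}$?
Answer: $\frac{774547}{199036382} + \frac{472827 \sqrt{143}}{199036382} \approx 0.032299$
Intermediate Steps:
$k{\left(K \right)} = -7 + \frac{828}{K}$
$I{\left(L \right)} = \sqrt{993 + L}$
$\frac{1}{I{\left(294 \right)} + k{\left(397 \right)}} = \frac{1}{\sqrt{993 + 294} - \left(7 - \frac{828}{397}\right)} = \frac{1}{\sqrt{1287} + \left(-7 + 828 \cdot \frac{1}{397}\right)} = \frac{1}{3 \sqrt{143} + \left(-7 + \frac{828}{397}\right)} = \frac{1}{3 \sqrt{143} - \frac{1951}{397}} = \frac{1}{- \frac{1951}{397} + 3 \sqrt{143}}$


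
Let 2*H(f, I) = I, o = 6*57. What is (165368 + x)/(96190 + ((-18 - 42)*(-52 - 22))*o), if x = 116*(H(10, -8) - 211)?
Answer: 70214/807335 ≈ 0.086970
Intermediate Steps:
o = 342
H(f, I) = I/2
x = -24940 (x = 116*((1/2)*(-8) - 211) = 116*(-4 - 211) = 116*(-215) = -24940)
(165368 + x)/(96190 + ((-18 - 42)*(-52 - 22))*o) = (165368 - 24940)/(96190 + ((-18 - 42)*(-52 - 22))*342) = 140428/(96190 - 60*(-74)*342) = 140428/(96190 + 4440*342) = 140428/(96190 + 1518480) = 140428/1614670 = 140428*(1/1614670) = 70214/807335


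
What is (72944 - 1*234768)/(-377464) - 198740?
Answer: -9377129192/47183 ≈ -1.9874e+5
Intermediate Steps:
(72944 - 1*234768)/(-377464) - 198740 = (72944 - 234768)*(-1/377464) - 198740 = -161824*(-1/377464) - 198740 = 20228/47183 - 198740 = -9377129192/47183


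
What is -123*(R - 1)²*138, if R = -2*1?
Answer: -152766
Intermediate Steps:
R = -2
-123*(R - 1)²*138 = -123*(-2 - 1)²*138 = -123*(-3)²*138 = -123*9*138 = -1107*138 = -152766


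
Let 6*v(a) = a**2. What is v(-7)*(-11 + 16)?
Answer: 245/6 ≈ 40.833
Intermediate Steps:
v(a) = a**2/6
v(-7)*(-11 + 16) = ((1/6)*(-7)**2)*(-11 + 16) = ((1/6)*49)*5 = (49/6)*5 = 245/6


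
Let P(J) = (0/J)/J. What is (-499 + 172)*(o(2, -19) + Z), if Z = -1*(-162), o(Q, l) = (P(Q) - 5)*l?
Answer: -84039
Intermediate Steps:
P(J) = 0 (P(J) = 0/J = 0)
o(Q, l) = -5*l (o(Q, l) = (0 - 5)*l = -5*l)
Z = 162
(-499 + 172)*(o(2, -19) + Z) = (-499 + 172)*(-5*(-19) + 162) = -327*(95 + 162) = -327*257 = -84039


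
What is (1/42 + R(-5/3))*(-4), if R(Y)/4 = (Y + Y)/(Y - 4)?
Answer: -3394/357 ≈ -9.5070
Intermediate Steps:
R(Y) = 8*Y/(-4 + Y) (R(Y) = 4*((Y + Y)/(Y - 4)) = 4*((2*Y)/(-4 + Y)) = 4*(2*Y/(-4 + Y)) = 8*Y/(-4 + Y))
(1/42 + R(-5/3))*(-4) = (1/42 + 8*(-5/3)/(-4 - 5/3))*(-4) = (1/42 + 8*(-5/3)/(-17/3))*(-4) = (1/42 + 8*(-5/3)*(-3/17))*(-4) = (1/42 + 40/17)*(-4) = (1697/714)*(-4) = -3394/357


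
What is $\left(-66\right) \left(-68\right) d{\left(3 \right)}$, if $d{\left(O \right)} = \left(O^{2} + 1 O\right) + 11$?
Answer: $103224$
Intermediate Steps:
$d{\left(O \right)} = 11 + O + O^{2}$ ($d{\left(O \right)} = \left(O^{2} + O\right) + 11 = \left(O + O^{2}\right) + 11 = 11 + O + O^{2}$)
$\left(-66\right) \left(-68\right) d{\left(3 \right)} = \left(-66\right) \left(-68\right) \left(11 + 3 + 3^{2}\right) = 4488 \left(11 + 3 + 9\right) = 4488 \cdot 23 = 103224$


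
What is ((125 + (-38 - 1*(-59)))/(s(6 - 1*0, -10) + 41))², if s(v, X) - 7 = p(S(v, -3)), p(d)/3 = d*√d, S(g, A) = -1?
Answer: 1811860/198147 + 682112*I/594441 ≈ 9.144 + 1.1475*I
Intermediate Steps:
p(d) = 3*d^(3/2) (p(d) = 3*(d*√d) = 3*d^(3/2))
s(v, X) = 7 - 3*I (s(v, X) = 7 + 3*(-1)^(3/2) = 7 + 3*(-I) = 7 - 3*I)
((125 + (-38 - 1*(-59)))/(s(6 - 1*0, -10) + 41))² = ((125 + (-38 - 1*(-59)))/((7 - 3*I) + 41))² = ((125 + (-38 + 59))/(48 - 3*I))² = ((125 + 21)*((48 + 3*I)/2313))² = (146*((48 + 3*I)/2313))² = (146*(48 + 3*I)/2313)² = 21316*(48 + 3*I)²/5349969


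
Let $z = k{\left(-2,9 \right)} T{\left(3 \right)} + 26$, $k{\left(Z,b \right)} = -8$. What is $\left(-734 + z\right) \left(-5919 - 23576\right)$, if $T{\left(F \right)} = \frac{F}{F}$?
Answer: $21118420$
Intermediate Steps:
$T{\left(F \right)} = 1$
$z = 18$ ($z = \left(-8\right) 1 + 26 = -8 + 26 = 18$)
$\left(-734 + z\right) \left(-5919 - 23576\right) = \left(-734 + 18\right) \left(-5919 - 23576\right) = \left(-716\right) \left(-29495\right) = 21118420$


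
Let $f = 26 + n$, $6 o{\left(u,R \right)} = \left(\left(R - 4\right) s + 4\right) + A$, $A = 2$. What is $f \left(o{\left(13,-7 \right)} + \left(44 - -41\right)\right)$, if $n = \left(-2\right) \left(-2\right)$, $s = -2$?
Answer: $2690$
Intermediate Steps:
$n = 4$
$o{\left(u,R \right)} = \frac{7}{3} - \frac{R}{3}$ ($o{\left(u,R \right)} = \frac{\left(\left(R - 4\right) \left(-2\right) + 4\right) + 2}{6} = \frac{\left(\left(-4 + R\right) \left(-2\right) + 4\right) + 2}{6} = \frac{\left(\left(8 - 2 R\right) + 4\right) + 2}{6} = \frac{\left(12 - 2 R\right) + 2}{6} = \frac{14 - 2 R}{6} = \frac{7}{3} - \frac{R}{3}$)
$f = 30$ ($f = 26 + 4 = 30$)
$f \left(o{\left(13,-7 \right)} + \left(44 - -41\right)\right) = 30 \left(\left(\frac{7}{3} - - \frac{7}{3}\right) + \left(44 - -41\right)\right) = 30 \left(\left(\frac{7}{3} + \frac{7}{3}\right) + \left(44 + 41\right)\right) = 30 \left(\frac{14}{3} + 85\right) = 30 \cdot \frac{269}{3} = 2690$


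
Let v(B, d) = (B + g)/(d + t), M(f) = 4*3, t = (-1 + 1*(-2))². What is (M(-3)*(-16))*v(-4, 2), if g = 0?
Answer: 768/11 ≈ 69.818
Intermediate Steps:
t = 9 (t = (-1 - 2)² = (-3)² = 9)
M(f) = 12
v(B, d) = B/(9 + d) (v(B, d) = (B + 0)/(d + 9) = B/(9 + d))
(M(-3)*(-16))*v(-4, 2) = (12*(-16))*(-4/(9 + 2)) = -(-768)/11 = -192*(-4/11) = 768/11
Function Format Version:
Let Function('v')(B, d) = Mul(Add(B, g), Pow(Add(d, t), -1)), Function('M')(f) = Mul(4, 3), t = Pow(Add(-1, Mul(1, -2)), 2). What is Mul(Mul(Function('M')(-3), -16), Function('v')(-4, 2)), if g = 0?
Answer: Rational(768, 11) ≈ 69.818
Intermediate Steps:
t = 9 (t = Pow(Add(-1, -2), 2) = Pow(-3, 2) = 9)
Function('M')(f) = 12
Function('v')(B, d) = Mul(B, Pow(Add(9, d), -1)) (Function('v')(B, d) = Mul(Add(B, 0), Pow(Add(d, 9), -1)) = Mul(B, Pow(Add(9, d), -1)))
Mul(Mul(Function('M')(-3), -16), Function('v')(-4, 2)) = Mul(Mul(12, -16), Mul(-4, Pow(Add(9, 2), -1))) = Mul(-192, Mul(-4, Pow(11, -1))) = Mul(-192, Mul(-4, Rational(1, 11))) = Mul(-192, Rational(-4, 11)) = Rational(768, 11)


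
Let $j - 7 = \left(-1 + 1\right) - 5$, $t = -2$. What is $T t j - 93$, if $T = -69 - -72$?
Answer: $-105$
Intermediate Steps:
$j = 2$ ($j = 7 + \left(\left(-1 + 1\right) - 5\right) = 7 + \left(0 - 5\right) = 7 - 5 = 2$)
$T = 3$ ($T = -69 + 72 = 3$)
$T t j - 93 = 3 \left(\left(-2\right) 2\right) - 93 = 3 \left(-4\right) - 93 = -12 - 93 = -105$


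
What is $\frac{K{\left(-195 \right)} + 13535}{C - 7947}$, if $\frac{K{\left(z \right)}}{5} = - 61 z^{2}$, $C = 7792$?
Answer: $\frac{2316818}{31} \approx 74736.0$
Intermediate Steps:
$K{\left(z \right)} = - 305 z^{2}$ ($K{\left(z \right)} = 5 \left(- 61 z^{2}\right) = - 305 z^{2}$)
$\frac{K{\left(-195 \right)} + 13535}{C - 7947} = \frac{- 305 \left(-195\right)^{2} + 13535}{7792 - 7947} = \frac{\left(-305\right) 38025 + 13535}{-155} = \left(-11597625 + 13535\right) \left(- \frac{1}{155}\right) = \left(-11584090\right) \left(- \frac{1}{155}\right) = \frac{2316818}{31}$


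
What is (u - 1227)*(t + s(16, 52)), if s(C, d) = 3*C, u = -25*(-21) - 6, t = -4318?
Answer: 3023160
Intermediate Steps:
u = 519 (u = 525 - 6 = 519)
(u - 1227)*(t + s(16, 52)) = (519 - 1227)*(-4318 + 3*16) = -708*(-4318 + 48) = -708*(-4270) = 3023160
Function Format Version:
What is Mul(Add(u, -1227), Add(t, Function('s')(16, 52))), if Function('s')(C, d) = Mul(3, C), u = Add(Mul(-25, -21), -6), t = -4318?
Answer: 3023160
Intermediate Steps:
u = 519 (u = Add(525, -6) = 519)
Mul(Add(u, -1227), Add(t, Function('s')(16, 52))) = Mul(Add(519, -1227), Add(-4318, Mul(3, 16))) = Mul(-708, Add(-4318, 48)) = Mul(-708, -4270) = 3023160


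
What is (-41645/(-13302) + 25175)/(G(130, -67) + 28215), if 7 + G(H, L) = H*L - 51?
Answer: 334919495/258683994 ≈ 1.2947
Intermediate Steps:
G(H, L) = -58 + H*L (G(H, L) = -7 + (H*L - 51) = -7 + (-51 + H*L) = -58 + H*L)
(-41645/(-13302) + 25175)/(G(130, -67) + 28215) = (-41645/(-13302) + 25175)/((-58 + 130*(-67)) + 28215) = (-41645*(-1/13302) + 25175)/((-58 - 8710) + 28215) = (41645/13302 + 25175)/(-8768 + 28215) = (334919495/13302)/19447 = (334919495/13302)*(1/19447) = 334919495/258683994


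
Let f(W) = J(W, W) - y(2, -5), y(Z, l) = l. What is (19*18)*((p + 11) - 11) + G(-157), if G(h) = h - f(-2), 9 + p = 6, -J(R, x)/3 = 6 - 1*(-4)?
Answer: -1158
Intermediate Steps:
J(R, x) = -30 (J(R, x) = -3*(6 - 1*(-4)) = -3*(6 + 4) = -3*10 = -30)
f(W) = -25 (f(W) = -30 - 1*(-5) = -30 + 5 = -25)
p = -3 (p = -9 + 6 = -3)
G(h) = 25 + h (G(h) = h - 1*(-25) = h + 25 = 25 + h)
(19*18)*((p + 11) - 11) + G(-157) = (19*18)*((-3 + 11) - 11) + (25 - 157) = 342*(8 - 11) - 132 = 342*(-3) - 132 = -1026 - 132 = -1158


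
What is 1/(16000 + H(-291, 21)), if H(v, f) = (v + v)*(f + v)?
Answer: 1/173140 ≈ 5.7757e-6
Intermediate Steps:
H(v, f) = 2*v*(f + v) (H(v, f) = (2*v)*(f + v) = 2*v*(f + v))
1/(16000 + H(-291, 21)) = 1/(16000 + 2*(-291)*(21 - 291)) = 1/(16000 + 2*(-291)*(-270)) = 1/(16000 + 157140) = 1/173140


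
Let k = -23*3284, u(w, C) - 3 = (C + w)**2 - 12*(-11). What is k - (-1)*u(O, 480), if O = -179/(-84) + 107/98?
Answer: 54664637857/345744 ≈ 1.5811e+5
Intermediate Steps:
O = 1895/588 (O = -179*(-1/84) + 107*(1/98) = 179/84 + 107/98 = 1895/588 ≈ 3.2228)
u(w, C) = 135 + (C + w)**2 (u(w, C) = 3 + ((C + w)**2 - 12*(-11)) = 3 + ((C + w)**2 + 132) = 3 + (132 + (C + w)**2) = 135 + (C + w)**2)
k = -75532
k - (-1)*u(O, 480) = -75532 - (-1)*(135 + (480 + 1895/588)**2) = -75532 - (-1)*(135 + (284135/588)**2) = -75532 - (-1)*(135 + 80732698225/345744) = -75532 - (-1)*80779373665/345744 = -75532 - 1*(-80779373665/345744) = -75532 + 80779373665/345744 = 54664637857/345744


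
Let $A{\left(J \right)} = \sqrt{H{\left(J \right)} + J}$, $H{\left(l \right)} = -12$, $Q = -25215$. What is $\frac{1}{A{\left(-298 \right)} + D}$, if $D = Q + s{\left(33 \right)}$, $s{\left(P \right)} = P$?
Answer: $- \frac{12591}{317066717} - \frac{i \sqrt{310}}{634133434} \approx -3.9711 \cdot 10^{-5} - 2.7765 \cdot 10^{-8} i$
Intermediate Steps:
$A{\left(J \right)} = \sqrt{-12 + J}$
$D = -25182$ ($D = -25215 + 33 = -25182$)
$\frac{1}{A{\left(-298 \right)} + D} = \frac{1}{\sqrt{-12 - 298} - 25182} = \frac{1}{\sqrt{-310} - 25182} = \frac{1}{i \sqrt{310} - 25182} = \frac{1}{-25182 + i \sqrt{310}}$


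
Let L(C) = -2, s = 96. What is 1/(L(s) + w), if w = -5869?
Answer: -1/5871 ≈ -0.00017033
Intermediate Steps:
1/(L(s) + w) = 1/(-2 - 5869) = 1/(-5871) = -1/5871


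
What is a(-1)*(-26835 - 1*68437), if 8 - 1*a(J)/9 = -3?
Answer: -9431928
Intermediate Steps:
a(J) = 99 (a(J) = 72 - 9*(-3) = 72 + 27 = 99)
a(-1)*(-26835 - 1*68437) = 99*(-26835 - 1*68437) = 99*(-26835 - 68437) = 99*(-95272) = -9431928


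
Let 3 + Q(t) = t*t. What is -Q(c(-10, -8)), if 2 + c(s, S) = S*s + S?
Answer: -4897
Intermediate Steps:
c(s, S) = -2 + S + S*s (c(s, S) = -2 + (S*s + S) = -2 + (S + S*s) = -2 + S + S*s)
Q(t) = -3 + t² (Q(t) = -3 + t*t = -3 + t²)
-Q(c(-10, -8)) = -(-3 + (-2 - 8 - 8*(-10))²) = -(-3 + (-2 - 8 + 80)²) = -(-3 + 70²) = -(-3 + 4900) = -1*4897 = -4897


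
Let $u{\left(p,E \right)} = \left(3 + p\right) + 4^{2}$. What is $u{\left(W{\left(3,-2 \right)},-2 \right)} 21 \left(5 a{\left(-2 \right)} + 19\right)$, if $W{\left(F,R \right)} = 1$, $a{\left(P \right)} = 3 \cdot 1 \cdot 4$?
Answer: $33180$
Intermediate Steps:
$a{\left(P \right)} = 12$ ($a{\left(P \right)} = 3 \cdot 4 = 12$)
$u{\left(p,E \right)} = 19 + p$ ($u{\left(p,E \right)} = \left(3 + p\right) + 16 = 19 + p$)
$u{\left(W{\left(3,-2 \right)},-2 \right)} 21 \left(5 a{\left(-2 \right)} + 19\right) = \left(19 + 1\right) 21 \left(5 \cdot 12 + 19\right) = 20 \cdot 21 \left(60 + 19\right) = 420 \cdot 79 = 33180$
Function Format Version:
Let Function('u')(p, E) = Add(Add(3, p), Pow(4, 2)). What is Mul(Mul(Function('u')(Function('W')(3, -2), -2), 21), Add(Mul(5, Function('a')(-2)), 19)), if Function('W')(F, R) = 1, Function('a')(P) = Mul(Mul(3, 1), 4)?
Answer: 33180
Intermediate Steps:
Function('a')(P) = 12 (Function('a')(P) = Mul(3, 4) = 12)
Function('u')(p, E) = Add(19, p) (Function('u')(p, E) = Add(Add(3, p), 16) = Add(19, p))
Mul(Mul(Function('u')(Function('W')(3, -2), -2), 21), Add(Mul(5, Function('a')(-2)), 19)) = Mul(Mul(Add(19, 1), 21), Add(Mul(5, 12), 19)) = Mul(Mul(20, 21), Add(60, 19)) = Mul(420, 79) = 33180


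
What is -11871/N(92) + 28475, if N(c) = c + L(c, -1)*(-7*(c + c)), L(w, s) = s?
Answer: 13094543/460 ≈ 28466.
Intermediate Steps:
N(c) = 15*c (N(c) = c - (-7)*(c + c) = c - (-7)*2*c = c - (-14)*c = c + 14*c = 15*c)
-11871/N(92) + 28475 = -11871/(15*92) + 28475 = -11871/1380 + 28475 = -11871*1/1380 + 28475 = -3957/460 + 28475 = 13094543/460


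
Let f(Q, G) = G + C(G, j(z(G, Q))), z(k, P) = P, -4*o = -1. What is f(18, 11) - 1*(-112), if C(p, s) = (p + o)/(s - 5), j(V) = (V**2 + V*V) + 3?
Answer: 317877/2584 ≈ 123.02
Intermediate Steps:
o = 1/4 (o = -1/4*(-1) = 1/4 ≈ 0.25000)
j(V) = 3 + 2*V**2 (j(V) = (V**2 + V**2) + 3 = 2*V**2 + 3 = 3 + 2*V**2)
C(p, s) = (1/4 + p)/(-5 + s) (C(p, s) = (p + 1/4)/(s - 5) = (1/4 + p)/(-5 + s))
f(Q, G) = G + (1/4 + G)/(-2 + 2*Q**2) (f(Q, G) = G + (1/4 + G)/(-5 + (3 + 2*Q**2)) = G + (1/4 + G)/(-2 + 2*Q**2))
f(18, 11) - 1*(-112) = (1/8 - 1/2*11 + 11*18**2)/(-1 + 18**2) - 1*(-112) = (1/8 - 11/2 + 11*324)/(-1 + 324) + 112 = (1/8 - 11/2 + 3564)/323 + 112 = (1/323)*(28469/8) + 112 = 28469/2584 + 112 = 317877/2584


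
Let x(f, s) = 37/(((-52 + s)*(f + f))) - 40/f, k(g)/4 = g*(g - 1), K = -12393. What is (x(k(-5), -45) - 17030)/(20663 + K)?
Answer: -132155399/64175200 ≈ -2.0593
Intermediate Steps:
k(g) = 4*g*(-1 + g) (k(g) = 4*(g*(g - 1)) = 4*(g*(-1 + g)) = 4*g*(-1 + g))
x(f, s) = -40/f + 37/(2*f*(-52 + s)) (x(f, s) = 37/(((-52 + s)*(2*f))) - 40/f = 37/((2*f*(-52 + s))) - 40/f = 37*(1/(2*f*(-52 + s))) - 40/f = 37/(2*f*(-52 + s)) - 40/f = -40/f + 37/(2*f*(-52 + s)))
(x(k(-5), -45) - 17030)/(20663 + K) = ((4197 - 80*(-45))/(2*((4*(-5)*(-1 - 5)))*(-52 - 45)) - 17030)/(20663 - 12393) = ((½)*(4197 + 3600)/((4*(-5)*(-6))*(-97)) - 17030)/8270 = ((½)*(-1/97)*7797/120 - 17030)*(1/8270) = ((½)*(1/120)*(-1/97)*7797 - 17030)*(1/8270) = (-2599/7760 - 17030)*(1/8270) = -132155399/7760*1/8270 = -132155399/64175200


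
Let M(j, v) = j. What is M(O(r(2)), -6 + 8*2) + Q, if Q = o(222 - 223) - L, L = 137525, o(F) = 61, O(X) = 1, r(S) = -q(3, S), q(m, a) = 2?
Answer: -137463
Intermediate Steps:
r(S) = -2 (r(S) = -1*2 = -2)
Q = -137464 (Q = 61 - 1*137525 = 61 - 137525 = -137464)
M(O(r(2)), -6 + 8*2) + Q = 1 - 137464 = -137463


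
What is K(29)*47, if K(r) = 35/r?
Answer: 1645/29 ≈ 56.724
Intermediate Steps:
K(29)*47 = (35/29)*47 = 1645/29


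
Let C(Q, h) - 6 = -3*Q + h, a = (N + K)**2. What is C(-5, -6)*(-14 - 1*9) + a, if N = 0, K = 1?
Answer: -344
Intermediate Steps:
a = 1 (a = (0 + 1)**2 = 1**2 = 1)
C(Q, h) = 6 + h - 3*Q (C(Q, h) = 6 + (-3*Q + h) = 6 + (h - 3*Q) = 6 + h - 3*Q)
C(-5, -6)*(-14 - 1*9) + a = (6 - 6 - 3*(-5))*(-14 - 1*9) + 1 = (6 - 6 + 15)*(-14 - 9) + 1 = 15*(-23) + 1 = -345 + 1 = -344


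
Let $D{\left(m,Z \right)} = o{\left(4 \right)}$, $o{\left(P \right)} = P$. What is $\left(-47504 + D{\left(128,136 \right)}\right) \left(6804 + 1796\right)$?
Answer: $-408500000$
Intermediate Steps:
$D{\left(m,Z \right)} = 4$
$\left(-47504 + D{\left(128,136 \right)}\right) \left(6804 + 1796\right) = \left(-47504 + 4\right) \left(6804 + 1796\right) = \left(-47500\right) 8600 = -408500000$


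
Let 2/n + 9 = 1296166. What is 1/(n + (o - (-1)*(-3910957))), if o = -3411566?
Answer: -1296157/9491139444109 ≈ -1.3656e-7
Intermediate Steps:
n = 2/1296157 (n = 2/(-9 + 1296166) = 2/1296157 ≈ 1.5430e-6)
1/(n + (o - (-1)*(-3910957))) = 1/(2/1296157 + (-3411566 - (-1)*(-3910957))) = 1/(2/1296157 + (-3411566 - 1*3910957)) = 1/(2/1296157 + (-3411566 - 3910957)) = 1/(2/1296157 - 7322523) = 1/(-9491139444109/1296157) = -1296157/9491139444109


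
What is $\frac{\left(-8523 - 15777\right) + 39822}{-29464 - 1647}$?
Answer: $- \frac{15522}{31111} \approx -0.49892$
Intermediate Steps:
$\frac{\left(-8523 - 15777\right) + 39822}{-29464 - 1647} = \frac{\left(-8523 - 15777\right) + 39822}{-31111} = \left(-24300 + 39822\right) \left(- \frac{1}{31111}\right) = 15522 \left(- \frac{1}{31111}\right) = - \frac{15522}{31111}$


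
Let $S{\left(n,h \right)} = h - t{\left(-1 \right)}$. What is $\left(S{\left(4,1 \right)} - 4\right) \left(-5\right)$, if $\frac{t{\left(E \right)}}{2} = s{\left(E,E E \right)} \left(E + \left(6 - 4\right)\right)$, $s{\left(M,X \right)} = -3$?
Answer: $-15$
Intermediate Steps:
$t{\left(E \right)} = -12 - 6 E$ ($t{\left(E \right)} = 2 \left(- 3 \left(E + \left(6 - 4\right)\right)\right) = 2 \left(- 3 \left(E + 2\right)\right) = 2 \left(- 3 \left(2 + E\right)\right) = 2 \left(-6 - 3 E\right) = -12 - 6 E$)
$S{\left(n,h \right)} = 6 + h$ ($S{\left(n,h \right)} = h - \left(-12 - -6\right) = h - \left(-12 + 6\right) = h - -6 = h + 6 = 6 + h$)
$\left(S{\left(4,1 \right)} - 4\right) \left(-5\right) = \left(\left(6 + 1\right) - 4\right) \left(-5\right) = \left(7 - 4\right) \left(-5\right) = 3 \left(-5\right) = -15$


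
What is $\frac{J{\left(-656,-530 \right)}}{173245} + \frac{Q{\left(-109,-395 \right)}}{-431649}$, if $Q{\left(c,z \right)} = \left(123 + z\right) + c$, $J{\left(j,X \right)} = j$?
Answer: $- \frac{72385133}{24927010335} \approx -0.0029039$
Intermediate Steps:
$Q{\left(c,z \right)} = 123 + c + z$
$\frac{J{\left(-656,-530 \right)}}{173245} + \frac{Q{\left(-109,-395 \right)}}{-431649} = - \frac{656}{173245} + \frac{123 - 109 - 395}{-431649} = \left(-656\right) \frac{1}{173245} - - \frac{127}{143883} = - \frac{656}{173245} + \frac{127}{143883} = - \frac{72385133}{24927010335}$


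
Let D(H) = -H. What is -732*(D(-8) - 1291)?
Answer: 939156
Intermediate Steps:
-732*(D(-8) - 1291) = -732*(-1*(-8) - 1291) = -732*(8 - 1291) = -732*(-1283) = 939156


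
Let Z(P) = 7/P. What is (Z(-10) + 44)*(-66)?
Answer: -14289/5 ≈ -2857.8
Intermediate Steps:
(Z(-10) + 44)*(-66) = (7/(-10) + 44)*(-66) = (7*(-1/10) + 44)*(-66) = (-7/10 + 44)*(-66) = (433/10)*(-66) = -14289/5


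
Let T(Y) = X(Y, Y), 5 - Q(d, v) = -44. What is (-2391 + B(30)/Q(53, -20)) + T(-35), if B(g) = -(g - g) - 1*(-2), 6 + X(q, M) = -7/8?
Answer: -939951/392 ≈ -2397.8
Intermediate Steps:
Q(d, v) = 49 (Q(d, v) = 5 - 1*(-44) = 5 + 44 = 49)
X(q, M) = -55/8 (X(q, M) = -6 - 7/8 = -55/8)
T(Y) = -55/8
B(g) = 2 (B(g) = -1*0 + 2 = 0 + 2 = 2)
(-2391 + B(30)/Q(53, -20)) + T(-35) = (-2391 + 2/49) - 55/8 = -117157/49 - 55/8 = -939951/392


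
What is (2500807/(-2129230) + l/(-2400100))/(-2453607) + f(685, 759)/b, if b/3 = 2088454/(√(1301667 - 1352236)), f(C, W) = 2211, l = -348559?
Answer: 13487242567/32150838840069900 + 737*I*√50569/2088454 ≈ 4.195e-7 + 0.079357*I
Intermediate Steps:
b = -6265362*I*√50569/50569 (b = 3*(2088454/(√(1301667 - 1352236))) = 3*(2088454/(√(-50569))) = 3*(2088454/((I*√50569))) = 3*(2088454*(-I*√50569/50569)) = 3*(-2088454*I*√50569/50569) = -6265362*I*√50569/50569 ≈ -27861.0*I)
(2500807/(-2129230) + l/(-2400100))/(-2453607) + f(685, 759)/b = (2500807/(-2129230) - 348559/(-2400100))/(-2453607) + 2211/((-6265362*I*√50569/50569)) = (2500807*(-1/2129230) - 348559*(-1/2400100))*(-1/2453607) + 2211*(I*√50569/6265362) = (-2500807/2129230 + 348559/2400100)*(-1/2453607) + 737*I*√50569/2088454 = -526002460113/511036492300*(-1/2453607) + 737*I*√50569/2088454 = 13487242567/32150838840069900 + 737*I*√50569/2088454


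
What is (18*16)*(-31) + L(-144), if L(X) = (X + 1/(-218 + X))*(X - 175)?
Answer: 13397215/362 ≈ 37009.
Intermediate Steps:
L(X) = (-175 + X)*(X + 1/(-218 + X)) (L(X) = (X + 1/(-218 + X))*(-175 + X) = (-175 + X)*(X + 1/(-218 + X)))
(18*16)*(-31) + L(-144) = (18*16)*(-31) + (-175 + (-144)³ - 393*(-144)² + 38151*(-144))/(-218 - 144) = 288*(-31) + (-175 - 2985984 - 393*20736 - 5493744)/(-362) = -8928 - (-175 - 2985984 - 8149248 - 5493744)/362 = -8928 - 1/362*(-16629151) = -8928 + 16629151/362 = 13397215/362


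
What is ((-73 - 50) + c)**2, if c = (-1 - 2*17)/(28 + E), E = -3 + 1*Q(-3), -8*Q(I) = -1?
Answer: 625150009/40401 ≈ 15474.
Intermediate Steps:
Q(I) = 1/8 (Q(I) = -1/8*(-1) = 1/8)
E = -23/8 (E = -3 + 1*(1/8) = -3 + 1/8 = -23/8 ≈ -2.8750)
c = -280/201 (c = (-1 - 2*17)/(28 - 23/8) = (-1 - 34)/(201/8) = -35*8/201 = -280/201 ≈ -1.3930)
((-73 - 50) + c)**2 = ((-73 - 50) - 280/201)**2 = (-123 - 280/201)**2 = (-25003/201)**2 = 625150009/40401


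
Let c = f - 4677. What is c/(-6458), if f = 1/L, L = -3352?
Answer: 15677305/21647216 ≈ 0.72422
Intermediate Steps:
f = -1/3352 (f = 1/(-3352) = -1/3352 ≈ -0.00029833)
c = -15677305/3352 (c = -1/3352 - 4677 = -15677305/3352 ≈ -4677.0)
c/(-6458) = -15677305/3352/(-6458) = -15677305/3352*(-1/6458) = 15677305/21647216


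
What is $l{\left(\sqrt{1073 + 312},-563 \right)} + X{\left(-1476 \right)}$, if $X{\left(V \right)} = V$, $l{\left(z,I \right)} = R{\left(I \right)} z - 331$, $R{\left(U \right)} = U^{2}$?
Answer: $-1807 + 316969 \sqrt{1385} \approx 1.1794 \cdot 10^{7}$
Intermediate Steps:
$l{\left(z,I \right)} = -331 + z I^{2}$ ($l{\left(z,I \right)} = I^{2} z - 331 = z I^{2} - 331 = -331 + z I^{2}$)
$l{\left(\sqrt{1073 + 312},-563 \right)} + X{\left(-1476 \right)} = \left(-331 + \sqrt{1073 + 312} \left(-563\right)^{2}\right) - 1476 = \left(-331 + \sqrt{1385} \cdot 316969\right) - 1476 = \left(-331 + 316969 \sqrt{1385}\right) - 1476 = -1807 + 316969 \sqrt{1385}$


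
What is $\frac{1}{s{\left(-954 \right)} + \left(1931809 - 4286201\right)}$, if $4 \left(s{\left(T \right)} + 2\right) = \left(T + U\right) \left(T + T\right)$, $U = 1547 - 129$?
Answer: $- \frac{1}{2575722} \approx -3.8824 \cdot 10^{-7}$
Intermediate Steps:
$U = 1418$ ($U = 1547 - 129 = 1418$)
$s{\left(T \right)} = -2 + \frac{T \left(1418 + T\right)}{2}$ ($s{\left(T \right)} = -2 + \frac{\left(T + 1418\right) \left(T + T\right)}{4} = -2 + \frac{\left(1418 + T\right) 2 T}{4} = -2 + \frac{2 T \left(1418 + T\right)}{4} = -2 + \frac{T \left(1418 + T\right)}{2}$)
$\frac{1}{s{\left(-954 \right)} + \left(1931809 - 4286201\right)} = \frac{1}{\left(-2 + \frac{\left(-954\right)^{2}}{2} + 709 \left(-954\right)\right) + \left(1931809 - 4286201\right)} = \frac{1}{\left(-2 + \frac{1}{2} \cdot 910116 - 676386\right) - 2354392} = \frac{1}{\left(-2 + 455058 - 676386\right) - 2354392} = \frac{1}{-221330 - 2354392} = \frac{1}{-2575722} = - \frac{1}{2575722}$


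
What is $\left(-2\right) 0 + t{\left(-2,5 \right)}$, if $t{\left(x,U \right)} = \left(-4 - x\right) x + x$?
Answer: $2$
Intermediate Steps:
$t{\left(x,U \right)} = x + x \left(-4 - x\right)$ ($t{\left(x,U \right)} = x \left(-4 - x\right) + x = x + x \left(-4 - x\right)$)
$\left(-2\right) 0 + t{\left(-2,5 \right)} = \left(-2\right) 0 - - 2 \left(3 - 2\right) = 0 - \left(-2\right) 1 = 0 + 2 = 2$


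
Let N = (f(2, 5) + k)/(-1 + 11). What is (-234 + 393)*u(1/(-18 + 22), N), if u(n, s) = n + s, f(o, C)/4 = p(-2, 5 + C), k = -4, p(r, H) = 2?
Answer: 2067/20 ≈ 103.35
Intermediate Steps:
f(o, C) = 8 (f(o, C) = 4*2 = 8)
N = ⅖ (N = (8 - 4)/(-1 + 11) = 4/10 = 4*(⅒) = ⅖ ≈ 0.40000)
(-234 + 393)*u(1/(-18 + 22), N) = (-234 + 393)*(1/(-18 + 22) + ⅖) = 159*(1/4 + ⅖) = 159*(¼ + ⅖) = 159*(13/20) = 2067/20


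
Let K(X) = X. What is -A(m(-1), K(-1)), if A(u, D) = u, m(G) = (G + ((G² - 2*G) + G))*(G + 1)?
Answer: 0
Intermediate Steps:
m(G) = G²*(1 + G) (m(G) = (G + (G² - G))*(1 + G) = G²*(1 + G))
-A(m(-1), K(-1)) = -(-1)²*(1 - 1) = -0 = -1*0 = 0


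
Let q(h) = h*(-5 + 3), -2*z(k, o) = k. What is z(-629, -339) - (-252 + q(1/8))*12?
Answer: 6683/2 ≈ 3341.5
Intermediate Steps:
z(k, o) = -k/2
q(h) = -2*h (q(h) = h*(-2) = -2*h)
z(-629, -339) - (-252 + q(1/8))*12 = -1/2*(-629) - (-252 - 2/8)*12 = 629/2 - (-252 - 2*1/8)*12 = 629/2 - (-252 - 1/4)*12 = 629/2 - (-1009)*12/4 = 629/2 - 1*(-3027) = 629/2 + 3027 = 6683/2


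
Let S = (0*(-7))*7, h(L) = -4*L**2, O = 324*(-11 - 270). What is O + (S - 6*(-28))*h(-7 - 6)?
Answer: -204612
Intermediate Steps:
O = -91044 (O = 324*(-281) = -91044)
S = 0 (S = 0*7 = 0)
O + (S - 6*(-28))*h(-7 - 6) = -91044 + (0 - 6*(-28))*(-4*(-7 - 6)**2) = -91044 + (0 + 168)*(-4*(-13)**2) = -91044 + 168*(-4*169) = -91044 + 168*(-676) = -91044 - 113568 = -204612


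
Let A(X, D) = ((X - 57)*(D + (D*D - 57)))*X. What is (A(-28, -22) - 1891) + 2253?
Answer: 964262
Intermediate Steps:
A(X, D) = X*(-57 + X)*(-57 + D + D²) (A(X, D) = ((-57 + X)*(D + (D² - 57)))*X = ((-57 + X)*(D + (-57 + D²)))*X = ((-57 + X)*(-57 + D + D²))*X = X*(-57 + X)*(-57 + D + D²))
(A(-28, -22) - 1891) + 2253 = (-28*(3249 - 57*(-22) - 57*(-28) - 57*(-22)² - 22*(-28) - 28*(-22)²) - 1891) + 2253 = (-28*(3249 + 1254 + 1596 - 57*484 + 616 - 28*484) - 1891) + 2253 = (-28*(3249 + 1254 + 1596 - 27588 + 616 - 13552) - 1891) + 2253 = (-28*(-34425) - 1891) + 2253 = (963900 - 1891) + 2253 = 962009 + 2253 = 964262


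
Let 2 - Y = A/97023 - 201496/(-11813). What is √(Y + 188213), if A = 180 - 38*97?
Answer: √247220659979049518626245/1146132699 ≈ 433.82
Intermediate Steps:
A = -3506 (A = 180 - 3686 = -3506)
Y = -17216064632/1146132699 (Y = 2 - (-3506/97023 - 201496/(-11813)) = 2 - (-3506*1/97023 - 201496*(-1/11813)) = 2 - (-3506/97023 + 201496/11813) = 2 - 1*19508330030/1146132699 = 2 - 19508330030/1146132699 = -17216064632/1146132699 ≈ -15.021)
√(Y + 188213) = √(-17216064632/1146132699 + 188213) = √(215699857612255/1146132699) = √247220659979049518626245/1146132699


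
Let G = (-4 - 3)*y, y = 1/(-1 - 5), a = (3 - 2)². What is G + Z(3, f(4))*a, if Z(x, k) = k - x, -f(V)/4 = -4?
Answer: 85/6 ≈ 14.167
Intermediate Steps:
f(V) = 16 (f(V) = -4*(-4) = 16)
a = 1 (a = 1² = 1)
y = -⅙ (y = 1/(-6) = -⅙ ≈ -0.16667)
G = 7/6 (G = (-4 - 3)*(-⅙) = -7*(-⅙) = 7/6 ≈ 1.1667)
G + Z(3, f(4))*a = 7/6 + (16 - 1*3)*1 = 7/6 + (16 - 3)*1 = 7/6 + 13*1 = 7/6 + 13 = 85/6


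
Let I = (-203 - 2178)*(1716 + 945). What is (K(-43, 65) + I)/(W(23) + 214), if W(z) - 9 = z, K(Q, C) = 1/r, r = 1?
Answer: -3167920/123 ≈ -25755.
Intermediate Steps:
K(Q, C) = 1 (K(Q, C) = 1/1 = 1)
I = -6335841 (I = -2381*2661 = -6335841)
W(z) = 9 + z
(K(-43, 65) + I)/(W(23) + 214) = (1 - 6335841)/((9 + 23) + 214) = -6335840/(32 + 214) = -6335840/246 = -6335840*1/246 = -3167920/123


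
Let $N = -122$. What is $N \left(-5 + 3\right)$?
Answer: $244$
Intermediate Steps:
$N \left(-5 + 3\right) = - 122 \left(-5 + 3\right) = \left(-122\right) \left(-2\right) = 244$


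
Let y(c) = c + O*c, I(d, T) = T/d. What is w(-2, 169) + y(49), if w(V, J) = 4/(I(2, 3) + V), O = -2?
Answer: -57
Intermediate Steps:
y(c) = -c (y(c) = c - 2*c = -c)
w(V, J) = 4/(3/2 + V)
w(-2, 169) + y(49) = 8/(3 + 2*(-2)) - 1*49 = 8/(3 - 4) - 49 = 8/(-1) - 49 = 8*(-1) - 49 = -8 - 49 = -57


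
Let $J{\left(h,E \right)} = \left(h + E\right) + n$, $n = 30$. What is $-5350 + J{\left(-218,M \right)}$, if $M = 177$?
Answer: $-5361$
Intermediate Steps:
$J{\left(h,E \right)} = 30 + E + h$ ($J{\left(h,E \right)} = \left(h + E\right) + 30 = \left(E + h\right) + 30 = 30 + E + h$)
$-5350 + J{\left(-218,M \right)} = -5350 + \left(30 + 177 - 218\right) = -5350 - 11 = -5361$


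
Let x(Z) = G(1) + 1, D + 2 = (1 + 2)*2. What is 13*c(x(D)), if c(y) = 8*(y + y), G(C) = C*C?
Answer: 416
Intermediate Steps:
D = 4 (D = -2 + (1 + 2)*2 = -2 + 3*2 = -2 + 6 = 4)
G(C) = C²
x(Z) = 2 (x(Z) = 1² + 1 = 1 + 1 = 2)
c(y) = 16*y (c(y) = 8*(2*y) = 16*y)
13*c(x(D)) = 13*(16*2) = 13*32 = 416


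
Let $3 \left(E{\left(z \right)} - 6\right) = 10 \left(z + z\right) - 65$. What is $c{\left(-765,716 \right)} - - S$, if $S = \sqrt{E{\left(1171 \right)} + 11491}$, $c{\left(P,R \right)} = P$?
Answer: $-765 + \sqrt{19282} \approx -626.14$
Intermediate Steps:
$E{\left(z \right)} = - \frac{47}{3} + \frac{20 z}{3}$ ($E{\left(z \right)} = 6 + \frac{10 \left(z + z\right) - 65}{3} = 6 + \frac{10 \cdot 2 z - 65}{3} = 6 + \frac{20 z - 65}{3} = 6 + \frac{-65 + 20 z}{3} = 6 + \left(- \frac{65}{3} + \frac{20 z}{3}\right) = - \frac{47}{3} + \frac{20 z}{3}$)
$S = \sqrt{19282}$ ($S = \sqrt{\left(- \frac{47}{3} + \frac{20}{3} \cdot 1171\right) + 11491} = \sqrt{\left(- \frac{47}{3} + \frac{23420}{3}\right) + 11491} = \sqrt{7791 + 11491} = \sqrt{19282} \approx 138.86$)
$c{\left(-765,716 \right)} - - S = -765 - - \sqrt{19282} = -765 + \sqrt{19282}$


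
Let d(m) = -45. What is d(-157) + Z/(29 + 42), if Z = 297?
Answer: -2898/71 ≈ -40.817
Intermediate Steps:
d(-157) + Z/(29 + 42) = -45 + 297/(29 + 42) = -45 + 297/71 = -2898/71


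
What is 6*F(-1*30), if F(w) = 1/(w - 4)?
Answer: -3/17 ≈ -0.17647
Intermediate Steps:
F(w) = 1/(-4 + w)
6*F(-1*30) = 6/(-4 - 1*30) = 6/(-4 - 30) = 6/(-34) = 6*(-1/34) = -3/17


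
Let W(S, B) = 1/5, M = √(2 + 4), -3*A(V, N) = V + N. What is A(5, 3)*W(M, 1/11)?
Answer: -8/15 ≈ -0.53333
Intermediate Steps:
A(V, N) = -N/3 - V/3 (A(V, N) = -(V + N)/3 = -(N + V)/3 = -N/3 - V/3)
M = √6 ≈ 2.4495
W(S, B) = ⅕ (W(S, B) = 1*(⅕) = ⅕)
A(5, 3)*W(M, 1/11) = (-⅓*3 - ⅓*5)*(⅕) = (-1 - 5/3)*(⅕) = -8/3*⅕ = -8/15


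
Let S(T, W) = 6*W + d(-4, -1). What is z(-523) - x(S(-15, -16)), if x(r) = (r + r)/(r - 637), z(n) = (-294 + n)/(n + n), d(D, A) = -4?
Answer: 392929/770902 ≈ 0.50970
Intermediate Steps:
S(T, W) = -4 + 6*W (S(T, W) = 6*W - 4 = -4 + 6*W)
z(n) = (-294 + n)/(2*n) (z(n) = (-294 + n)/((2*n)) = (-294 + n)*(1/(2*n)) = (-294 + n)/(2*n))
x(r) = 2*r/(-637 + r) (x(r) = (2*r)/(-637 + r) = 2*r/(-637 + r))
z(-523) - x(S(-15, -16)) = (1/2)*(-294 - 523)/(-523) - 2*(-4 + 6*(-16))/(-637 + (-4 + 6*(-16))) = (1/2)*(-1/523)*(-817) - 2*(-4 - 96)/(-637 + (-4 - 96)) = 817/1046 - 2*(-100)/(-637 - 100) = 817/1046 - 2*(-100)/(-737) = 817/1046 - 2*(-100)*(-1)/737 = 817/1046 - 1*200/737 = 817/1046 - 200/737 = 392929/770902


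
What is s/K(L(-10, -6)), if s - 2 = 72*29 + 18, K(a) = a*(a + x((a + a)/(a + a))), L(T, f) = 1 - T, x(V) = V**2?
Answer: 527/33 ≈ 15.970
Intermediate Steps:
K(a) = a*(1 + a) (K(a) = a*(a + ((a + a)/(a + a))**2) = a*(a + ((2*a)/((2*a)))**2) = a*(a + ((2*a)*(1/(2*a)))**2) = a*(a + 1**2) = a*(a + 1) = a*(1 + a))
s = 2108 (s = 2 + (72*29 + 18) = 2 + (2088 + 18) = 2 + 2106 = 2108)
s/K(L(-10, -6)) = 2108/(((1 - 1*(-10))*(1 + (1 - 1*(-10))))) = 2108/(((1 + 10)*(1 + (1 + 10)))) = 2108/((11*(1 + 11))) = 2108/((11*12)) = 2108/132 = 2108*(1/132) = 527/33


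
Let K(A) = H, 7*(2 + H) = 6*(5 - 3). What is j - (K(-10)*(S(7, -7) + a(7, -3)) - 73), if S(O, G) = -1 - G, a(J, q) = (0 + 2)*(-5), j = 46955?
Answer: 329188/7 ≈ 47027.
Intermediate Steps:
a(J, q) = -10 (a(J, q) = 2*(-5) = -10)
H = -2/7 (H = -2 + (6*(5 - 3))/7 = -2 + (6*2)/7 = -2 + (1/7)*12 = -2 + 12/7 = -2/7 ≈ -0.28571)
K(A) = -2/7
j - (K(-10)*(S(7, -7) + a(7, -3)) - 73) = 46955 - (-2*((-1 - 1*(-7)) - 10)/7 - 73) = 46955 - (-2*((-1 + 7) - 10)/7 - 73) = 46955 - (-2*(6 - 10)/7 - 73) = 46955 - (-2/7*(-4) - 73) = 46955 - (8/7 - 73) = 46955 - 1*(-503/7) = 46955 + 503/7 = 329188/7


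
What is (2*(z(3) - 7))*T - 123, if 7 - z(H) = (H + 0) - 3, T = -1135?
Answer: -123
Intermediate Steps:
z(H) = 10 - H (z(H) = 7 - ((H + 0) - 3) = 7 - (H - 3) = 7 - (-3 + H) = 7 + (3 - H) = 10 - H)
(2*(z(3) - 7))*T - 123 = (2*((10 - 1*3) - 7))*(-1135) - 123 = (2*((10 - 3) - 7))*(-1135) - 123 = (2*(7 - 7))*(-1135) - 123 = (2*0)*(-1135) - 123 = 0*(-1135) - 123 = 0 - 123 = -123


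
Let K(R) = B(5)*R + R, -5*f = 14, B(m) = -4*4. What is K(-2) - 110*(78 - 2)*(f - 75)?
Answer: 650438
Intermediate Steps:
B(m) = -16
f = -14/5 (f = -⅕*14 = -14/5 ≈ -2.8000)
K(R) = -15*R (K(R) = -16*R + R = -15*R)
K(-2) - 110*(78 - 2)*(f - 75) = -15*(-2) - 110*(78 - 2)*(-14/5 - 75) = 30 - 8360*(-389)/5 = 30 - 110*(-29564/5) = 30 + 650408 = 650438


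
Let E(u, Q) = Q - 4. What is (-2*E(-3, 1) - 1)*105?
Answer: 525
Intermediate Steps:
E(u, Q) = -4 + Q
(-2*E(-3, 1) - 1)*105 = (-2*(-4 + 1) - 1)*105 = (-2*(-3) - 1)*105 = (6 - 1)*105 = 5*105 = 525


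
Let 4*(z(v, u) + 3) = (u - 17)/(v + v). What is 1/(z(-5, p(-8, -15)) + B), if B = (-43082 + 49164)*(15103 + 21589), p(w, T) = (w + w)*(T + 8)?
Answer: 8/1785285909 ≈ 4.4811e-9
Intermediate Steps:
p(w, T) = 2*w*(8 + T) (p(w, T) = (2*w)*(8 + T) = 2*w*(8 + T))
z(v, u) = -3 + (-17 + u)/(8*v) (z(v, u) = -3 + ((u - 17)/(v + v))/4 = -3 + ((-17 + u)/((2*v)))/4 = -3 + ((-17 + u)*(1/(2*v)))/4 = -3 + ((-17 + u)/(2*v))/4 = -3 + (-17 + u)/(8*v))
B = 223160744 (B = 6082*36692 = 223160744)
1/(z(-5, p(-8, -15)) + B) = 1/((⅛)*(-17 + 2*(-8)*(8 - 15) - 24*(-5))/(-5) + 223160744) = 1/((⅛)*(-⅕)*(-17 + 2*(-8)*(-7) + 120) + 223160744) = 1/((⅛)*(-⅕)*(-17 + 112 + 120) + 223160744) = 1/((⅛)*(-⅕)*215 + 223160744) = 1/(-43/8 + 223160744) = 1/(1785285909/8) = 8/1785285909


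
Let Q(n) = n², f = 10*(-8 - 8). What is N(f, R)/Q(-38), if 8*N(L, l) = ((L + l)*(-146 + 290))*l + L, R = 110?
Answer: -24755/361 ≈ -68.573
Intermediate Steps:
f = -160 (f = 10*(-16) = -160)
N(L, l) = L/8 + l*(144*L + 144*l)/8 (N(L, l) = (((L + l)*(-146 + 290))*l + L)/8 = (((L + l)*144)*l + L)/8 = ((144*L + 144*l)*l + L)/8 = (l*(144*L + 144*l) + L)/8 = (L + l*(144*L + 144*l))/8 = L/8 + l*(144*L + 144*l)/8)
N(f, R)/Q(-38) = (18*110² + (⅛)*(-160) + 18*(-160)*110)/((-38)²) = (18*12100 - 20 - 316800)/1444 = (217800 - 20 - 316800)*(1/1444) = -99020*1/1444 = -24755/361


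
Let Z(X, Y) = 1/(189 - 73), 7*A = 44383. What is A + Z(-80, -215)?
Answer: 5148435/812 ≈ 6340.4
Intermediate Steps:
A = 44383/7 (A = (⅐)*44383 = 44383/7 ≈ 6340.4)
Z(X, Y) = 1/116
A + Z(-80, -215) = 44383/7 + 1/116 = 5148435/812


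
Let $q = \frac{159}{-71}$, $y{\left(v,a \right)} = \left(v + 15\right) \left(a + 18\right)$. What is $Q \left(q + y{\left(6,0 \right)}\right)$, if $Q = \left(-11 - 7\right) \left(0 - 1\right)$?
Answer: $\frac{480222}{71} \approx 6763.7$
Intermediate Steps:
$y{\left(v,a \right)} = \left(15 + v\right) \left(18 + a\right)$
$Q = 18$ ($Q = \left(-18\right) \left(-1\right) = 18$)
$q = - \frac{159}{71}$ ($q = 159 \left(- \frac{1}{71}\right) = - \frac{159}{71} \approx -2.2394$)
$Q \left(q + y{\left(6,0 \right)}\right) = 18 \left(- \frac{159}{71} + \left(270 + 15 \cdot 0 + 18 \cdot 6 + 0 \cdot 6\right)\right) = 18 \left(- \frac{159}{71} + \left(270 + 0 + 108 + 0\right)\right) = 18 \left(- \frac{159}{71} + 378\right) = 18 \cdot \frac{26679}{71} = \frac{480222}{71}$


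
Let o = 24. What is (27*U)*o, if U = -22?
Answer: -14256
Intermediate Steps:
(27*U)*o = (27*(-22))*24 = -594*24 = -14256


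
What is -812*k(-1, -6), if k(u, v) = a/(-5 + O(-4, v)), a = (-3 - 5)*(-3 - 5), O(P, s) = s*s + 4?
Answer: -7424/5 ≈ -1484.8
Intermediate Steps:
O(P, s) = 4 + s**2 (O(P, s) = s**2 + 4 = 4 + s**2)
a = 64 (a = -8*(-8) = 64)
k(u, v) = 64/(-1 + v**2) (k(u, v) = 64/(-5 + (4 + v**2)) = 64/(-1 + v**2))
-812*k(-1, -6) = -51968/(-1 + (-6)**2) = -51968/(-1 + 36) = -51968/35 = -812*64/35 = -7424/5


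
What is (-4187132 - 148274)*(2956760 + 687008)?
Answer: -15797213649808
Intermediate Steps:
(-4187132 - 148274)*(2956760 + 687008) = -4335406*3643768 = -15797213649808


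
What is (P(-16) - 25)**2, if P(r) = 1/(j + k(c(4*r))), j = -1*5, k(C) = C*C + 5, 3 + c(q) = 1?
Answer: 9801/16 ≈ 612.56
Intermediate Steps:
c(q) = -2 (c(q) = -3 + 1 = -2)
k(C) = 5 + C**2 (k(C) = C**2 + 5 = 5 + C**2)
j = -5
P(r) = 1/4 (P(r) = 1/(-5 + (5 + (-2)**2)) = 1/(-5 + (5 + 4)) = 1/(-5 + 9) = 1/4)
(P(-16) - 25)**2 = (1/4 - 25)**2 = (-99/4)**2 = 9801/16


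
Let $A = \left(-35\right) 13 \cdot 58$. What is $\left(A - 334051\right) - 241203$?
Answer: $-601644$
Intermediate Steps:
$A = -26390$ ($A = \left(-455\right) 58 = -26390$)
$\left(A - 334051\right) - 241203 = \left(-26390 - 334051\right) - 241203 = -360441 - 241203 = -601644$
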